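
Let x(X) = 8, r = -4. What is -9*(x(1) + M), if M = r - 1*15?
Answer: 99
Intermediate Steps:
M = -19 (M = -4 - 1*15 = -4 - 15 = -19)
-9*(x(1) + M) = -9*(8 - 19) = -9*(-11) = 99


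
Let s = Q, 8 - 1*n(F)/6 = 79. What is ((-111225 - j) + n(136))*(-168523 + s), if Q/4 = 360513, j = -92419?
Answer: -24492509728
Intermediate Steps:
n(F) = -426 (n(F) = 48 - 6*79 = 48 - 474 = -426)
Q = 1442052 (Q = 4*360513 = 1442052)
s = 1442052
((-111225 - j) + n(136))*(-168523 + s) = ((-111225 - 1*(-92419)) - 426)*(-168523 + 1442052) = ((-111225 + 92419) - 426)*1273529 = (-18806 - 426)*1273529 = -19232*1273529 = -24492509728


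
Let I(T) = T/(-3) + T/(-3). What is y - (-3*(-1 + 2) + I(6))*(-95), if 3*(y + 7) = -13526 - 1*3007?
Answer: -6183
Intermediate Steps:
I(T) = -2*T/3 (I(T) = T*(-⅓) + T*(-⅓) = -T/3 - T/3 = -2*T/3)
y = -5518 (y = -7 + (-13526 - 1*3007)/3 = -7 + (-13526 - 3007)/3 = -7 + (⅓)*(-16533) = -7 - 5511 = -5518)
y - (-3*(-1 + 2) + I(6))*(-95) = -5518 - (-3*(-1 + 2) - ⅔*6)*(-95) = -5518 - (-3*1 - 4)*(-95) = -5518 - (-3 - 4)*(-95) = -5518 - (-7)*(-95) = -5518 - 1*665 = -5518 - 665 = -6183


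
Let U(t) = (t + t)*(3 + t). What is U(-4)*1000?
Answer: 8000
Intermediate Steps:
U(t) = 2*t*(3 + t) (U(t) = (2*t)*(3 + t) = 2*t*(3 + t))
U(-4)*1000 = (2*(-4)*(3 - 4))*1000 = (2*(-4)*(-1))*1000 = 8*1000 = 8000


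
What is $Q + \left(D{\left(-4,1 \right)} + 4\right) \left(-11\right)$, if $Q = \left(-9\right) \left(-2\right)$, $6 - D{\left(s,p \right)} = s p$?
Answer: $-136$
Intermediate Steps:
$D{\left(s,p \right)} = 6 - p s$ ($D{\left(s,p \right)} = 6 - s p = 6 - p s$)
$Q = 18$
$Q + \left(D{\left(-4,1 \right)} + 4\right) \left(-11\right) = 18 + \left(\left(6 - 1 \left(-4\right)\right) + 4\right) \left(-11\right) = 18 + \left(\left(6 + 4\right) + 4\right) \left(-11\right) = 18 + \left(10 + 4\right) \left(-11\right) = 18 + 14 \left(-11\right) = 18 - 154 = -136$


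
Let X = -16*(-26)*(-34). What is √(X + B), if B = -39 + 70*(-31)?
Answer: 3*I*√1817 ≈ 127.88*I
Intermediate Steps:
X = -14144 (X = 416*(-34) = -14144)
B = -2209 (B = -39 - 2170 = -2209)
√(X + B) = √(-14144 - 2209) = √(-16353) = 3*I*√1817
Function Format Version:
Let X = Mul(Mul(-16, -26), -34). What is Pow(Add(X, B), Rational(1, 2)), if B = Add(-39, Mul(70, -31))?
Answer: Mul(3, I, Pow(1817, Rational(1, 2))) ≈ Mul(127.88, I)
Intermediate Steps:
X = -14144 (X = Mul(416, -34) = -14144)
B = -2209 (B = Add(-39, -2170) = -2209)
Pow(Add(X, B), Rational(1, 2)) = Pow(Add(-14144, -2209), Rational(1, 2)) = Pow(-16353, Rational(1, 2)) = Mul(3, I, Pow(1817, Rational(1, 2)))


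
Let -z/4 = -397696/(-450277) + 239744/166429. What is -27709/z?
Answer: 2076488930431597/696557426688 ≈ 2981.1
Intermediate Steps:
z = -696557426688/74939150833 (z = -4*(-397696/(-450277) + 239744/166429) = -4*(-397696*(-1/450277) + 239744*(1/166429)) = -4*(397696/450277 + 239744/166429) = -4*174139356672/74939150833 = -696557426688/74939150833 ≈ -9.2950)
-27709/z = -27709/(-696557426688/74939150833) = -27709*(-74939150833/696557426688) = 2076488930431597/696557426688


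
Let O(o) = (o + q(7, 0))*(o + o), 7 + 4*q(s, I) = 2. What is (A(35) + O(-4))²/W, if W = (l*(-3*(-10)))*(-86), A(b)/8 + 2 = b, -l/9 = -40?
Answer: -867/8600 ≈ -0.10081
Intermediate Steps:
l = 360 (l = -9*(-40) = 360)
A(b) = -16 + 8*b
q(s, I) = -5/4 (q(s, I) = -7/4 + (¼)*2 = -7/4 + ½ = -5/4)
O(o) = 2*o*(-5/4 + o) (O(o) = (o - 5/4)*(o + o) = (-5/4 + o)*(2*o) = 2*o*(-5/4 + o))
W = -928800 (W = (360*(-3*(-10)))*(-86) = (360*30)*(-86) = 10800*(-86) = -928800)
(A(35) + O(-4))²/W = ((-16 + 8*35) + (½)*(-4)*(-5 + 4*(-4)))²/(-928800) = ((-16 + 280) + (½)*(-4)*(-5 - 16))²*(-1/928800) = (264 + (½)*(-4)*(-21))²*(-1/928800) = (264 + 42)²*(-1/928800) = 306²*(-1/928800) = 93636*(-1/928800) = -867/8600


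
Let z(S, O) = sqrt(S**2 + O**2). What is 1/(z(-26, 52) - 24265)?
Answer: -4853/117757369 - 26*sqrt(5)/588786845 ≈ -4.1311e-5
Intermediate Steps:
z(S, O) = sqrt(O**2 + S**2)
1/(z(-26, 52) - 24265) = 1/(sqrt(52**2 + (-26)**2) - 24265) = 1/(sqrt(2704 + 676) - 24265) = 1/(sqrt(3380) - 24265) = 1/(26*sqrt(5) - 24265) = 1/(-24265 + 26*sqrt(5))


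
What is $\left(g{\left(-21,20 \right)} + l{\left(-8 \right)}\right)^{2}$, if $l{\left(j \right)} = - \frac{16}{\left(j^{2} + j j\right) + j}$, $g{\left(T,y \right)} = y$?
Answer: $\frac{88804}{225} \approx 394.68$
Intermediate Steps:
$l{\left(j \right)} = - \frac{16}{j + 2 j^{2}}$ ($l{\left(j \right)} = - \frac{16}{\left(j^{2} + j^{2}\right) + j} = - \frac{16}{2 j^{2} + j} = - \frac{16}{j + 2 j^{2}}$)
$\left(g{\left(-21,20 \right)} + l{\left(-8 \right)}\right)^{2} = \left(20 - \frac{16}{\left(-8\right) \left(1 + 2 \left(-8\right)\right)}\right)^{2} = \left(20 - - \frac{2}{1 - 16}\right)^{2} = \left(20 - - \frac{2}{-15}\right)^{2} = \left(20 - \left(-2\right) \left(- \frac{1}{15}\right)\right)^{2} = \left(20 - \frac{2}{15}\right)^{2} = \left(\frac{298}{15}\right)^{2} = \frac{88804}{225}$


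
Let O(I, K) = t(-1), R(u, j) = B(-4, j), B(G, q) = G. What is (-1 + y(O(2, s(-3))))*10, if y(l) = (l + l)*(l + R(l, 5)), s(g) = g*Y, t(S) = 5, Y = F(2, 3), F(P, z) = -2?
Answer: 90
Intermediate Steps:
Y = -2
R(u, j) = -4
s(g) = -2*g (s(g) = g*(-2) = -2*g)
O(I, K) = 5
y(l) = 2*l*(-4 + l) (y(l) = (l + l)*(l - 4) = (2*l)*(-4 + l) = 2*l*(-4 + l))
(-1 + y(O(2, s(-3))))*10 = (-1 + 2*5*(-4 + 5))*10 = (-1 + 2*5*1)*10 = (-1 + 10)*10 = 9*10 = 90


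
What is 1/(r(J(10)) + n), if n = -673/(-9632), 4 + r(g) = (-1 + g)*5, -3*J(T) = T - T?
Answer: -9632/86015 ≈ -0.11198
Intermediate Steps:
J(T) = 0 (J(T) = -(T - T)/3 = -⅓*0 = 0)
r(g) = -9 + 5*g (r(g) = -4 + (-1 + g)*5 = -4 + (-5 + 5*g) = -9 + 5*g)
n = 673/9632 (n = -673*(-1/9632) = 673/9632 ≈ 0.069871)
1/(r(J(10)) + n) = 1/((-9 + 5*0) + 673/9632) = 1/((-9 + 0) + 673/9632) = 1/(-9 + 673/9632) = 1/(-86015/9632) = -9632/86015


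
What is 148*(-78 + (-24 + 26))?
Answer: -11248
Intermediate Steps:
148*(-78 + (-24 + 26)) = 148*(-78 + 2) = 148*(-76) = -11248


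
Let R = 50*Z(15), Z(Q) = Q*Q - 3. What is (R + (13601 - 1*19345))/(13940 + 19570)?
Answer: 2678/16755 ≈ 0.15983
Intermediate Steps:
Z(Q) = -3 + Q**2 (Z(Q) = Q**2 - 3 = -3 + Q**2)
R = 11100 (R = 50*(-3 + 15**2) = 50*(-3 + 225) = 50*222 = 11100)
(R + (13601 - 1*19345))/(13940 + 19570) = (11100 + (13601 - 1*19345))/(13940 + 19570) = (11100 + (13601 - 19345))/33510 = (11100 - 5744)*(1/33510) = 5356*(1/33510) = 2678/16755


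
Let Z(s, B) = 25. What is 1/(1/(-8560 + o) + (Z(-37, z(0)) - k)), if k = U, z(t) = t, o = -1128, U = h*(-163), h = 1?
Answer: 9688/1821343 ≈ 0.0053191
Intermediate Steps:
U = -163 (U = 1*(-163) = -163)
k = -163
1/(1/(-8560 + o) + (Z(-37, z(0)) - k)) = 1/(1/(-8560 - 1128) + (25 - 1*(-163))) = 1/(1/(-9688) + (25 + 163)) = 1/(-1/9688 + 188) = 1/(1821343/9688) = 9688/1821343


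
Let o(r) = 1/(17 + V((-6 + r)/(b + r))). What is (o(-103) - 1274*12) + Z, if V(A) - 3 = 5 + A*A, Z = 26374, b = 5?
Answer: 2793470970/251981 ≈ 11086.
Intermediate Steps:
V(A) = 8 + A² (V(A) = 3 + (5 + A*A) = 3 + (5 + A²) = 8 + A²)
o(r) = 1/(25 + (-6 + r)²/(5 + r)²) (o(r) = 1/(17 + (8 + ((-6 + r)/(5 + r))²)) = 1/(17 + (8 + (-6 + r)²/(5 + r)²)) = 1/(25 + (-6 + r)²/(5 + r)²))
(o(-103) - 1274*12) + Z = ((5 - 103)²/((-6 - 103)² + 25*(5 - 103)²) - 1274*12) + 26374 = ((-98)²/((-109)² + 25*(-98)²) - 15288) + 26374 = (9604/(11881 + 25*9604) - 15288) + 26374 = (9604/(11881 + 240100) - 15288) + 26374 = (9604/251981 - 15288) + 26374 = -3852275924/251981 + 26374 = 2793470970/251981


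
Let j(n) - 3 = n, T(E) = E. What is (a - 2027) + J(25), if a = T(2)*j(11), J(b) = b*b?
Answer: -1374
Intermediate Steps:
j(n) = 3 + n
J(b) = b²
a = 28 (a = 2*(3 + 11) = 2*14 = 28)
(a - 2027) + J(25) = (28 - 2027) + 25² = -1999 + 625 = -1374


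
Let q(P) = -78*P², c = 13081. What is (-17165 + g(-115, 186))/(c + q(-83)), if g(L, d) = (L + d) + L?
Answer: 17209/524261 ≈ 0.032825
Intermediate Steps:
g(L, d) = d + 2*L
(-17165 + g(-115, 186))/(c + q(-83)) = (-17165 + (186 + 2*(-115)))/(13081 - 78*(-83)²) = (-17165 + (186 - 230))/(13081 - 78*6889) = (-17165 - 44)/(13081 - 537342) = -17209/(-524261) = -17209*(-1/524261) = 17209/524261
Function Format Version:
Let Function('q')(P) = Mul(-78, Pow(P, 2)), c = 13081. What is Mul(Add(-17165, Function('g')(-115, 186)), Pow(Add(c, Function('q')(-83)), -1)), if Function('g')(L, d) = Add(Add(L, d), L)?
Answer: Rational(17209, 524261) ≈ 0.032825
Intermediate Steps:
Function('g')(L, d) = Add(d, Mul(2, L))
Mul(Add(-17165, Function('g')(-115, 186)), Pow(Add(c, Function('q')(-83)), -1)) = Mul(Add(-17165, Add(186, Mul(2, -115))), Pow(Add(13081, Mul(-78, Pow(-83, 2))), -1)) = Mul(Add(-17165, Add(186, -230)), Pow(Add(13081, Mul(-78, 6889)), -1)) = Mul(Add(-17165, -44), Pow(Add(13081, -537342), -1)) = Mul(-17209, Pow(-524261, -1)) = Mul(-17209, Rational(-1, 524261)) = Rational(17209, 524261)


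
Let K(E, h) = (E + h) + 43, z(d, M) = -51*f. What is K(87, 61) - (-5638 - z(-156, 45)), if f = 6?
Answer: 5523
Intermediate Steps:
z(d, M) = -306 (z(d, M) = -51*6 = -306)
K(E, h) = 43 + E + h
K(87, 61) - (-5638 - z(-156, 45)) = (43 + 87 + 61) - (-5638 - 1*(-306)) = 191 - (-5638 + 306) = 191 - 1*(-5332) = 191 + 5332 = 5523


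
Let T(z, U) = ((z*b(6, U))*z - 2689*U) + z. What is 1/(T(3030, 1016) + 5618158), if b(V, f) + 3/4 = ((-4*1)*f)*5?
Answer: -1/186559884511 ≈ -5.3602e-12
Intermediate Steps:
b(V, f) = -¾ - 20*f (b(V, f) = -¾ + ((-4*1)*f)*5 = -¾ - 4*f*5 = -¾ - 20*f)
T(z, U) = z - 2689*U + z²*(-¾ - 20*U) (T(z, U) = ((z*(-¾ - 20*U))*z - 2689*U) + z = (z²*(-¾ - 20*U) - 2689*U) + z = (-2689*U + z²*(-¾ - 20*U)) + z = z - 2689*U + z²*(-¾ - 20*U))
1/(T(3030, 1016) + 5618158) = 1/((3030 - 2689*1016 - ¼*3030²*(3 + 80*1016)) + 5618158) = 1/((3030 - 2732024 - ¼*9180900*(3 + 81280)) + 5618158) = 1/((3030 - 2732024 - ¼*9180900*81283) + 5618158) = 1/((3030 - 2732024 - 186562773675) + 5618158) = 1/(-186565502669 + 5618158) = 1/(-186559884511) = -1/186559884511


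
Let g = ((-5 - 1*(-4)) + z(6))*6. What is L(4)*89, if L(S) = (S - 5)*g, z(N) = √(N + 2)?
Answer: 534 - 1068*√2 ≈ -976.38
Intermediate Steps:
z(N) = √(2 + N)
g = -6 + 12*√2 (g = ((-5 - 1*(-4)) + √(2 + 6))*6 = ((-5 + 4) + √8)*6 = (-1 + 2*√2)*6 = -6 + 12*√2 ≈ 10.971)
L(S) = (-6 + 12*√2)*(-5 + S) (L(S) = (S - 5)*(-6 + 12*√2) = (-5 + S)*(-6 + 12*√2) = (-6 + 12*√2)*(-5 + S))
L(4)*89 = -6*(1 - 2*√2)*(-5 + 4)*89 = -6*(1 - 2*√2)*(-1)*89 = (6 - 12*√2)*89 = 534 - 1068*√2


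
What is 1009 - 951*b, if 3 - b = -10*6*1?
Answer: -58904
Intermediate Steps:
b = 63 (b = 3 - (-10*6) = 3 - (-60) = 3 - 1*(-60) = 3 + 60 = 63)
1009 - 951*b = 1009 - 951*63 = 1009 - 59913 = -58904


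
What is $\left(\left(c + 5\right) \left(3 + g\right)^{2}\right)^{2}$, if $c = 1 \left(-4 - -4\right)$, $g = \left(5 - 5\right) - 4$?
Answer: $25$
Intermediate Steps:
$g = -4$ ($g = 0 - 4 = -4$)
$c = 0$ ($c = 1 \left(-4 + 4\right) = 1 \cdot 0 = 0$)
$\left(\left(c + 5\right) \left(3 + g\right)^{2}\right)^{2} = \left(\left(0 + 5\right) \left(3 - 4\right)^{2}\right)^{2} = \left(5 \left(-1\right)^{2}\right)^{2} = \left(5 \cdot 1\right)^{2} = 5^{2} = 25$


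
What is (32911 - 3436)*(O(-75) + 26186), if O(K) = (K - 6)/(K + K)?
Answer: 1543696533/2 ≈ 7.7185e+8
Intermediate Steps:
O(K) = (-6 + K)/(2*K) (O(K) = (-6 + K)/((2*K)) = (-6 + K)*(1/(2*K)) = (-6 + K)/(2*K))
(32911 - 3436)*(O(-75) + 26186) = (32911 - 3436)*((½)*(-6 - 75)/(-75) + 26186) = 29475*((½)*(-1/75)*(-81) + 26186) = 29475*(27/50 + 26186) = 29475*(1309327/50) = 1543696533/2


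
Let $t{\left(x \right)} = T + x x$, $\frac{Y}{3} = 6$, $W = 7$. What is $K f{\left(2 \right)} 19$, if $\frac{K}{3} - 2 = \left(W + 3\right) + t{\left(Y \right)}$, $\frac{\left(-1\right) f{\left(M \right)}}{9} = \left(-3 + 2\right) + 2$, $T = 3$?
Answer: $-173907$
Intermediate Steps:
$Y = 18$ ($Y = 3 \cdot 6 = 18$)
$t{\left(x \right)} = 3 + x^{2}$ ($t{\left(x \right)} = 3 + x x = 3 + x^{2}$)
$f{\left(M \right)} = -9$ ($f{\left(M \right)} = - 9 \left(\left(-3 + 2\right) + 2\right) = - 9 \left(-1 + 2\right) = \left(-9\right) 1 = -9$)
$K = 1017$ ($K = 6 + 3 \left(\left(7 + 3\right) + \left(3 + 18^{2}\right)\right) = 6 + 3 \left(10 + \left(3 + 324\right)\right) = 6 + 3 \left(10 + 327\right) = 6 + 3 \cdot 337 = 6 + 1011 = 1017$)
$K f{\left(2 \right)} 19 = 1017 \left(-9\right) 19 = \left(-9153\right) 19 = -173907$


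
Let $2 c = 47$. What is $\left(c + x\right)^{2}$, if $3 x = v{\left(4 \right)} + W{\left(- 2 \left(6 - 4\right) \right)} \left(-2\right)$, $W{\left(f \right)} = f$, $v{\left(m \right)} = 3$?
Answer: $\frac{26569}{36} \approx 738.03$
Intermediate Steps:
$c = \frac{47}{2}$ ($c = \frac{1}{2} \cdot 47 = \frac{47}{2} \approx 23.5$)
$x = \frac{11}{3}$ ($x = \frac{3 + - 2 \left(6 - 4\right) \left(-2\right)}{3} = \frac{3 + \left(-2\right) 2 \left(-2\right)}{3} = \frac{3 - -8}{3} = \frac{3 + 8}{3} = \frac{1}{3} \cdot 11 = \frac{11}{3} \approx 3.6667$)
$\left(c + x\right)^{2} = \left(\frac{47}{2} + \frac{11}{3}\right)^{2} = \left(\frac{163}{6}\right)^{2} = \frac{26569}{36}$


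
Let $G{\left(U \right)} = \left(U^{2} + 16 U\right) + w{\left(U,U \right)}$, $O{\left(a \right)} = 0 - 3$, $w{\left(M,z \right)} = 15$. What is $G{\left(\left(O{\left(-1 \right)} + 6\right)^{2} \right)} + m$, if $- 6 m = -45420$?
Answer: $7810$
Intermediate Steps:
$O{\left(a \right)} = -3$ ($O{\left(a \right)} = 0 - 3 = -3$)
$G{\left(U \right)} = 15 + U^{2} + 16 U$ ($G{\left(U \right)} = \left(U^{2} + 16 U\right) + 15 = 15 + U^{2} + 16 U$)
$m = 7570$ ($m = \left(- \frac{1}{6}\right) \left(-45420\right) = 7570$)
$G{\left(\left(O{\left(-1 \right)} + 6\right)^{2} \right)} + m = \left(15 + \left(\left(-3 + 6\right)^{2}\right)^{2} + 16 \left(-3 + 6\right)^{2}\right) + 7570 = \left(15 + \left(3^{2}\right)^{2} + 16 \cdot 3^{2}\right) + 7570 = \left(15 + 9^{2} + 16 \cdot 9\right) + 7570 = \left(15 + 81 + 144\right) + 7570 = 240 + 7570 = 7810$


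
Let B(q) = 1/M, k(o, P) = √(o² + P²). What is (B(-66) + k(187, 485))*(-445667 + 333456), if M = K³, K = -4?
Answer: 112211/64 - 112211*√270194 ≈ -5.8326e+7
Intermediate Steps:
k(o, P) = √(P² + o²)
M = -64 (M = (-4)³ = -64)
B(q) = -1/64 (B(q) = 1/(-64) = -1/64)
(B(-66) + k(187, 485))*(-445667 + 333456) = (-1/64 + √(485² + 187²))*(-445667 + 333456) = (-1/64 + √(235225 + 34969))*(-112211) = (-1/64 + √270194)*(-112211) = 112211/64 - 112211*√270194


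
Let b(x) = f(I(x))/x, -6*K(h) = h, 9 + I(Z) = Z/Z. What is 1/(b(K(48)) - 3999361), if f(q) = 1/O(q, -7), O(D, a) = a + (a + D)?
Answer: -176/703887535 ≈ -2.5004e-7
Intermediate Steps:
I(Z) = -8 (I(Z) = -9 + Z/Z = -9 + 1 = -8)
O(D, a) = D + 2*a (O(D, a) = a + (D + a) = D + 2*a)
K(h) = -h/6
f(q) = 1/(-14 + q) (f(q) = 1/(q + 2*(-7)) = 1/(q - 14) = 1/(-14 + q))
b(x) = -1/(22*x) (b(x) = 1/((-14 - 8)*x) = 1/((-22)*x) = -1/(22*x))
1/(b(K(48)) - 3999361) = 1/(-1/(22*((-⅙*48))) - 3999361) = 1/(-1/22/(-8) - 3999361) = 1/(-1/22*(-⅛) - 3999361) = 1/(1/176 - 3999361) = 1/(-703887535/176) = -176/703887535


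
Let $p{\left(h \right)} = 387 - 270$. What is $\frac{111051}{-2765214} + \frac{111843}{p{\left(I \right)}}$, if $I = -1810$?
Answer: $\frac{3817985635}{3994198} \approx 955.88$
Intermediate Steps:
$p{\left(h \right)} = 117$ ($p{\left(h \right)} = 387 - 270 = 117$)
$\frac{111051}{-2765214} + \frac{111843}{p{\left(I \right)}} = \frac{111051}{-2765214} + \frac{111843}{117} = 111051 \left(- \frac{1}{2765214}\right) + 111843 \cdot \frac{1}{117} = - \frac{12339}{307246} + \frac{12427}{13} = \frac{3817985635}{3994198}$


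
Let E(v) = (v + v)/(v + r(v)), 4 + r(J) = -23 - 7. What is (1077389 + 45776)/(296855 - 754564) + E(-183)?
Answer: -10886473/14188979 ≈ -0.76725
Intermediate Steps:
r(J) = -34 (r(J) = -4 + (-23 - 7) = -4 - 30 = -34)
E(v) = 2*v/(-34 + v) (E(v) = (v + v)/(v - 34) = (2*v)/(-34 + v) = 2*v/(-34 + v))
(1077389 + 45776)/(296855 - 754564) + E(-183) = (1077389 + 45776)/(296855 - 754564) + 2*(-183)/(-34 - 183) = 1123165/(-457709) + 2*(-183)/(-217) = 1123165*(-1/457709) + 2*(-183)*(-1/217) = -1123165/457709 + 366/217 = -10886473/14188979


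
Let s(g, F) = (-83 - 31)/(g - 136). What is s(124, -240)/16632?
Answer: 19/33264 ≈ 0.00057119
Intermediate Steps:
s(g, F) = -114/(-136 + g)
s(124, -240)/16632 = -114/(-136 + 124)/16632 = -114/(-12)*(1/16632) = -114*(-1/12)*(1/16632) = (19/2)*(1/16632) = 19/33264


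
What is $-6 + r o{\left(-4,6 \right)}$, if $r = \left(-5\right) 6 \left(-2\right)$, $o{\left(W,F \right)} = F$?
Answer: $354$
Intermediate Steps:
$r = 60$ ($r = \left(-30\right) \left(-2\right) = 60$)
$-6 + r o{\left(-4,6 \right)} = -6 + 60 \cdot 6 = -6 + 360 = 354$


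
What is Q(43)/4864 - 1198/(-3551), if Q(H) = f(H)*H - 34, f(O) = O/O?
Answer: 5859031/17272064 ≈ 0.33922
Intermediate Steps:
f(O) = 1
Q(H) = -34 + H (Q(H) = 1*H - 34 = H - 34 = -34 + H)
Q(43)/4864 - 1198/(-3551) = (-34 + 43)/4864 - 1198/(-3551) = 9*(1/4864) - 1198*(-1/3551) = 9/4864 + 1198/3551 = 5859031/17272064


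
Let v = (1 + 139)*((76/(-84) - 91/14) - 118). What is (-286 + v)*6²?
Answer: -642336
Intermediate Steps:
v = -52670/3 (v = 140*((76*(-1/84) - 91*1/14) - 118) = 140*((-19/21 - 13/2) - 118) = 140*(-311/42 - 118) = 140*(-5267/42) = -52670/3 ≈ -17557.)
(-286 + v)*6² = (-286 - 52670/3)*6² = -53528/3*36 = -642336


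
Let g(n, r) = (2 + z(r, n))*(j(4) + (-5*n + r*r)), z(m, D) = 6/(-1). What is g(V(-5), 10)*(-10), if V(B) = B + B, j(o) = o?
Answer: 6160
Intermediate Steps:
z(m, D) = -6 (z(m, D) = 6*(-1) = -6)
V(B) = 2*B
g(n, r) = -16 - 4*r² + 20*n (g(n, r) = (2 - 6)*(4 + (-5*n + r*r)) = -4*(4 + (-5*n + r²)) = -4*(4 + (r² - 5*n)) = -4*(4 + r² - 5*n) = -16 - 4*r² + 20*n)
g(V(-5), 10)*(-10) = (-16 - 4*10² + 20*(2*(-5)))*(-10) = (-16 - 4*100 + 20*(-10))*(-10) = (-16 - 400 - 200)*(-10) = -616*(-10) = 6160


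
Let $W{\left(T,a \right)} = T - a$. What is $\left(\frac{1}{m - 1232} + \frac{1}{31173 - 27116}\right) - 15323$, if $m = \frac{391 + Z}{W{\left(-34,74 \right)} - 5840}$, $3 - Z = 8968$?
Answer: $- \frac{227505581899728}{14847325817} \approx -15323.0$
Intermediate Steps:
$Z = -8965$ ($Z = 3 - 8968 = -8965$)
$m = \frac{4287}{2974}$ ($m = \frac{391 - 8965}{\left(-34 - 74\right) - 5840} = - \frac{8574}{\left(-34 - 74\right) - 5840} = - \frac{8574}{-108 - 5840} = - \frac{8574}{-5948} = \left(-8574\right) \left(- \frac{1}{5948}\right) = \frac{4287}{2974} \approx 1.4415$)
$\left(\frac{1}{m - 1232} + \frac{1}{31173 - 27116}\right) - 15323 = \left(\frac{1}{\frac{4287}{2974} - 1232} + \frac{1}{31173 - 27116}\right) - 15323 = \left(\frac{1}{- \frac{3659681}{2974}} + \frac{1}{4057}\right) - 15323 = \left(- \frac{2974}{3659681} + \frac{1}{4057}\right) - 15323 = - \frac{8405837}{14847325817} - 15323 = - \frac{227505581899728}{14847325817}$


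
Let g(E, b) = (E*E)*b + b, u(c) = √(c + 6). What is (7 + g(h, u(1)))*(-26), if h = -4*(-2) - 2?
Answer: -182 - 962*√7 ≈ -2727.2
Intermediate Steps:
u(c) = √(6 + c)
h = 6 (h = 8 - 2 = 6)
g(E, b) = b + b*E² (g(E, b) = E²*b + b = b*E² + b = b + b*E²)
(7 + g(h, u(1)))*(-26) = (7 + √(6 + 1)*(1 + 6²))*(-26) = (7 + √7*(1 + 36))*(-26) = (7 + √7*37)*(-26) = (7 + 37*√7)*(-26) = -182 - 962*√7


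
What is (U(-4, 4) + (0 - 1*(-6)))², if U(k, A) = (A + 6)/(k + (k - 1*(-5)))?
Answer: 64/9 ≈ 7.1111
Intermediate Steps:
U(k, A) = (6 + A)/(5 + 2*k) (U(k, A) = (6 + A)/(k + (k + 5)) = (6 + A)/(k + (5 + k)) = (6 + A)/(5 + 2*k))
(U(-4, 4) + (0 - 1*(-6)))² = ((6 + 4)/(5 + 2*(-4)) + (0 - 1*(-6)))² = (10/(5 - 8) + (0 + 6))² = (10/(-3) + 6)² = (-⅓*10 + 6)² = (-10/3 + 6)² = (8/3)² = 64/9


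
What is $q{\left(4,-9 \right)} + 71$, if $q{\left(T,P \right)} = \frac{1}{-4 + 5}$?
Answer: $72$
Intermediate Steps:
$q{\left(T,P \right)} = 1$ ($q{\left(T,P \right)} = 1^{-1} = 1$)
$q{\left(4,-9 \right)} + 71 = 1 + 71 = 72$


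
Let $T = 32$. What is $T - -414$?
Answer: $446$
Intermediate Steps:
$T - -414 = 32 - -414 = 32 + 414 = 446$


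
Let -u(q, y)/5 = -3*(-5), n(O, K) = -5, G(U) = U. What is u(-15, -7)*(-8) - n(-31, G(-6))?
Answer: 605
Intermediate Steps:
u(q, y) = -75 (u(q, y) = -(-15)*(-5) = -5*15 = -75)
u(-15, -7)*(-8) - n(-31, G(-6)) = -75*(-8) - 1*(-5) = 600 + 5 = 605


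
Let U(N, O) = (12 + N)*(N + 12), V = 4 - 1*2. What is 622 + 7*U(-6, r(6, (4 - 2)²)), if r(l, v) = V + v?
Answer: 874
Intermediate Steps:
V = 2 (V = 4 - 2 = 2)
r(l, v) = 2 + v
U(N, O) = (12 + N)² (U(N, O) = (12 + N)*(12 + N) = (12 + N)²)
622 + 7*U(-6, r(6, (4 - 2)²)) = 622 + 7*(12 - 6)² = 622 + 7*6² = 622 + 7*36 = 622 + 252 = 874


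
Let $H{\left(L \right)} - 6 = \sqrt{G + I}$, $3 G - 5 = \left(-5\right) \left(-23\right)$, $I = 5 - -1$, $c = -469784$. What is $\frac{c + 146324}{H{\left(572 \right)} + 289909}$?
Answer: $- \frac{1359071100}{1218126191} + \frac{107820 \sqrt{46}}{28016902393} \approx -1.1157$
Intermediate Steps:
$I = 6$ ($I = 5 + 1 = 6$)
$G = 40$ ($G = \frac{5}{3} + \frac{\left(-5\right) \left(-23\right)}{3} = \frac{5}{3} + \frac{1}{3} \cdot 115 = \frac{5}{3} + \frac{115}{3} = 40$)
$H{\left(L \right)} = 6 + \sqrt{46}$ ($H{\left(L \right)} = 6 + \sqrt{40 + 6} = 6 + \sqrt{46}$)
$\frac{c + 146324}{H{\left(572 \right)} + 289909} = \frac{-469784 + 146324}{\left(6 + \sqrt{46}\right) + 289909} = - \frac{323460}{289915 + \sqrt{46}}$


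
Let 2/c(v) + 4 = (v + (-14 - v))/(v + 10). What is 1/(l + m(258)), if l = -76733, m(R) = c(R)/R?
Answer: -70047/5374916585 ≈ -1.3032e-5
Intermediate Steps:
c(v) = 2/(-4 - 14/(10 + v)) (c(v) = 2/(-4 + (v + (-14 - v))/(v + 10)) = 2/(-4 - 14/(10 + v)))
m(R) = (-10 - R)/(R*(27 + 2*R)) (m(R) = ((-10 - R)/(27 + 2*R))/R = (-10 - R)/(R*(27 + 2*R)))
1/(l + m(258)) = 1/(-76733 + (-10 - 1*258)/(258*(27 + 2*258))) = 1/(-76733 + (-10 - 258)/(258*(27 + 516))) = 1/(-76733 + (1/258)*(-268)/543) = 1/(-76733 + (1/258)*(1/543)*(-268)) = 1/(-76733 - 134/70047) = 1/(-5374916585/70047) = -70047/5374916585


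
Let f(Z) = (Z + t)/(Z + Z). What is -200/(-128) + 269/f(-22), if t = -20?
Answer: 95213/336 ≈ 283.37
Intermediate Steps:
f(Z) = (-20 + Z)/(2*Z) (f(Z) = (Z - 20)/(Z + Z) = (-20 + Z)/((2*Z)) = (-20 + Z)*(1/(2*Z)) = (-20 + Z)/(2*Z))
-200/(-128) + 269/f(-22) = -200/(-128) + 269/(((½)*(-20 - 22)/(-22))) = -200*(-1/128) + 269/(((½)*(-1/22)*(-42))) = 25/16 + 269/(21/22) = 25/16 + 269*(22/21) = 25/16 + 5918/21 = 95213/336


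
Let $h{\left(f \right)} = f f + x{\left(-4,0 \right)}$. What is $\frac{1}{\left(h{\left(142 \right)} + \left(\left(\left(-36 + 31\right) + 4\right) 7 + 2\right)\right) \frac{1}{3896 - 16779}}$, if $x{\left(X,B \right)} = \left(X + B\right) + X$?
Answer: $- \frac{12883}{20151} \approx -0.63932$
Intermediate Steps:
$x{\left(X,B \right)} = B + 2 X$ ($x{\left(X,B \right)} = \left(B + X\right) + X = B + 2 X$)
$h{\left(f \right)} = -8 + f^{2}$ ($h{\left(f \right)} = f f + \left(0 + 2 \left(-4\right)\right) = f^{2} + \left(0 - 8\right) = f^{2} - 8 = -8 + f^{2}$)
$\frac{1}{\left(h{\left(142 \right)} + \left(\left(\left(-36 + 31\right) + 4\right) 7 + 2\right)\right) \frac{1}{3896 - 16779}} = \frac{1}{\left(\left(-8 + 142^{2}\right) + \left(\left(\left(-36 + 31\right) + 4\right) 7 + 2\right)\right) \frac{1}{3896 - 16779}} = \frac{1}{\left(\left(-8 + 20164\right) + \left(\left(-5 + 4\right) 7 + 2\right)\right) \frac{1}{-12883}} = \frac{1}{\left(20156 + \left(\left(-1\right) 7 + 2\right)\right) \left(- \frac{1}{12883}\right)} = \frac{1}{\left(20156 + \left(-7 + 2\right)\right) \left(- \frac{1}{12883}\right)} = \frac{1}{\left(20156 - 5\right) \left(- \frac{1}{12883}\right)} = \frac{1}{20151 \left(- \frac{1}{12883}\right)} = \frac{1}{- \frac{20151}{12883}} = - \frac{12883}{20151}$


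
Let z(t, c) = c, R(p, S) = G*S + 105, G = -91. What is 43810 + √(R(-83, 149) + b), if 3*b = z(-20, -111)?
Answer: 43810 + 3*I*√1499 ≈ 43810.0 + 116.15*I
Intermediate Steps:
R(p, S) = 105 - 91*S (R(p, S) = -91*S + 105 = 105 - 91*S)
b = -37 (b = (⅓)*(-111) = -37)
43810 + √(R(-83, 149) + b) = 43810 + √((105 - 91*149) - 37) = 43810 + √((105 - 13559) - 37) = 43810 + √(-13454 - 37) = 43810 + √(-13491) = 43810 + 3*I*√1499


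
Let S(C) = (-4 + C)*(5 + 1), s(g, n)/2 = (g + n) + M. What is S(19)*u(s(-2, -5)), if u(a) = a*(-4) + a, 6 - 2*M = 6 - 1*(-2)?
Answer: 4320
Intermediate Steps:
M = -1 (M = 3 - (6 - 1*(-2))/2 = 3 - (6 + 2)/2 = 3 - 1/2*8 = 3 - 4 = -1)
s(g, n) = -2 + 2*g + 2*n (s(g, n) = 2*((g + n) - 1) = 2*(-1 + g + n) = -2 + 2*g + 2*n)
S(C) = -24 + 6*C (S(C) = (-4 + C)*6 = -24 + 6*C)
u(a) = -3*a (u(a) = -4*a + a = -3*a)
S(19)*u(s(-2, -5)) = (-24 + 6*19)*(-3*(-2 + 2*(-2) + 2*(-5))) = (-24 + 114)*(-3*(-2 - 4 - 10)) = 90*(-3*(-16)) = 90*48 = 4320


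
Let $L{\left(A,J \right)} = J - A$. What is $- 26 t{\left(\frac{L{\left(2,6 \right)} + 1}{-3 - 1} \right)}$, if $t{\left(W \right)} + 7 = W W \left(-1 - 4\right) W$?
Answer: $- \frac{2301}{32} \approx -71.906$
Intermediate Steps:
$t{\left(W \right)} = -7 - 5 W^{3}$ ($t{\left(W \right)} = -7 + W W \left(-1 - 4\right) W = -7 + W^{2} \left(- 5 W\right) = -7 - 5 W^{3}$)
$- 26 t{\left(\frac{L{\left(2,6 \right)} + 1}{-3 - 1} \right)} = - 26 \left(-7 - 5 \left(\frac{\left(6 - 2\right) + 1}{-3 - 1}\right)^{3}\right) = - 26 \left(-7 - 5 \left(\frac{\left(6 - 2\right) + 1}{-4}\right)^{3}\right) = - 26 \left(-7 - 5 \left(\left(4 + 1\right) \left(- \frac{1}{4}\right)\right)^{3}\right) = - 26 \left(-7 - 5 \left(5 \left(- \frac{1}{4}\right)\right)^{3}\right) = - 26 \left(-7 - 5 \left(- \frac{5}{4}\right)^{3}\right) = - 26 \left(-7 - - \frac{625}{64}\right) = - 26 \left(-7 + \frac{625}{64}\right) = \left(-26\right) \frac{177}{64} = - \frac{2301}{32}$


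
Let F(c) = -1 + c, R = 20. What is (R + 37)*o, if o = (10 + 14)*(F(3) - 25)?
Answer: -31464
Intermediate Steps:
o = -552 (o = (10 + 14)*((-1 + 3) - 25) = 24*(2 - 25) = 24*(-23) = -552)
(R + 37)*o = (20 + 37)*(-552) = 57*(-552) = -31464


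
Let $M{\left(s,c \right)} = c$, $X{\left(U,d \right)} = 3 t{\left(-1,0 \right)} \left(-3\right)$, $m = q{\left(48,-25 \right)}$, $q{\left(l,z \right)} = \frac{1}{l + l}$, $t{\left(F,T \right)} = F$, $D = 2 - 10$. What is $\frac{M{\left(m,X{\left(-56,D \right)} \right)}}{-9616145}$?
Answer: $- \frac{9}{9616145} \approx -9.3593 \cdot 10^{-7}$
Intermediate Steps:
$D = -8$ ($D = 2 - 10 = -8$)
$q{\left(l,z \right)} = \frac{1}{2 l}$
$m = \frac{1}{96}$ ($m = \frac{1}{2 \cdot 48} = \frac{1}{2} \cdot \frac{1}{48} = \frac{1}{96} \approx 0.010417$)
$X{\left(U,d \right)} = 9$ ($X{\left(U,d \right)} = 3 \left(-1\right) \left(-3\right) = \left(-3\right) \left(-3\right) = 9$)
$\frac{M{\left(m,X{\left(-56,D \right)} \right)}}{-9616145} = \frac{9}{-9616145} = 9 \left(- \frac{1}{9616145}\right) = - \frac{9}{9616145}$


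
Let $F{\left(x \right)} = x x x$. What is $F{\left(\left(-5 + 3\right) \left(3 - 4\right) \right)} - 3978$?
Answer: $-3970$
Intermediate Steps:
$F{\left(x \right)} = x^{3}$ ($F{\left(x \right)} = x^{2} x = x^{3}$)
$F{\left(\left(-5 + 3\right) \left(3 - 4\right) \right)} - 3978 = \left(\left(-5 + 3\right) \left(3 - 4\right)\right)^{3} - 3978 = \left(- 2 \left(3 - 4\right)\right)^{3} - 3978 = \left(\left(-2\right) \left(-1\right)\right)^{3} - 3978 = 2^{3} - 3978 = 8 - 3978 = -3970$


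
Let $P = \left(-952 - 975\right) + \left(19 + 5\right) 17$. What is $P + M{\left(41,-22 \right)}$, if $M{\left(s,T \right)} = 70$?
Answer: $-1449$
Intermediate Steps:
$P = -1519$ ($P = -1927 + 24 \cdot 17 = -1927 + 408 = -1519$)
$P + M{\left(41,-22 \right)} = -1519 + 70 = -1449$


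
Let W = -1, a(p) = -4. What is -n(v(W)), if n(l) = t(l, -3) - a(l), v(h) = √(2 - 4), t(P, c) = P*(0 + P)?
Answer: -2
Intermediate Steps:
t(P, c) = P² (t(P, c) = P*P = P²)
v(h) = I*√2 (v(h) = √(-2) = I*√2)
n(l) = 4 + l² (n(l) = l² - 1*(-4) = l² + 4 = 4 + l²)
-n(v(W)) = -(4 + (I*√2)²) = -(4 - 2) = -1*2 = -2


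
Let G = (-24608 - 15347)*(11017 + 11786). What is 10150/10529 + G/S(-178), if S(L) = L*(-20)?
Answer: -1918574234117/7496648 ≈ -2.5592e+5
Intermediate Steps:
S(L) = -20*L
G = -911093865 (G = -39955*22803 = -911093865)
10150/10529 + G/S(-178) = 10150/10529 - 911093865/((-20*(-178))) = 10150*(1/10529) - 911093865/3560 = 10150/10529 - 911093865*1/3560 = 10150/10529 - 182218773/712 = -1918574234117/7496648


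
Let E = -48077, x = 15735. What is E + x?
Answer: -32342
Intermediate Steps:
E + x = -48077 + 15735 = -32342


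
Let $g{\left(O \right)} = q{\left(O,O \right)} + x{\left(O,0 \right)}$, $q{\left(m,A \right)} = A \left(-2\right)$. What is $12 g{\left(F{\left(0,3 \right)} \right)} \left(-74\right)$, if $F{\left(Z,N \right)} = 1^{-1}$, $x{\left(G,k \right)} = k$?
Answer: $1776$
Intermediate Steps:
$q{\left(m,A \right)} = - 2 A$
$F{\left(Z,N \right)} = 1$
$g{\left(O \right)} = - 2 O$ ($g{\left(O \right)} = - 2 O + 0 = - 2 O$)
$12 g{\left(F{\left(0,3 \right)} \right)} \left(-74\right) = 12 \left(\left(-2\right) 1\right) \left(-74\right) = 12 \left(-2\right) \left(-74\right) = \left(-24\right) \left(-74\right) = 1776$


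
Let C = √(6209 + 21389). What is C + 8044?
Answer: 8044 + √27598 ≈ 8210.1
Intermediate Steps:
C = √27598 ≈ 166.13
C + 8044 = √27598 + 8044 = 8044 + √27598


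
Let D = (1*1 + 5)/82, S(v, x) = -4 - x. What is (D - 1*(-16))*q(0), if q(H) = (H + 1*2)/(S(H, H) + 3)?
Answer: -1318/41 ≈ -32.146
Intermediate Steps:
q(H) = (2 + H)/(-1 - H) (q(H) = (H + 1*2)/((-4 - H) + 3) = (H + 2)/(-1 - H) = (2 + H)/(-1 - H))
D = 3/41 (D = (1 + 5)*(1/82) = 6*(1/82) = 3/41 ≈ 0.073171)
(D - 1*(-16))*q(0) = (3/41 - 1*(-16))*((-2 - 1*0)/(1 + 0)) = (3/41 + 16)*((-2 + 0)/1) = 659*(1*(-2))/41 = (659/41)*(-2) = -1318/41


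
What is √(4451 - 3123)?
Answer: 4*√83 ≈ 36.442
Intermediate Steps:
√(4451 - 3123) = √1328 = 4*√83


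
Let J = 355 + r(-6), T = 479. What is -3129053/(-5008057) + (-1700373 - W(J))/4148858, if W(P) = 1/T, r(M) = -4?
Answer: 1069710381553985/4976263305062987 ≈ 0.21496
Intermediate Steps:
J = 351 (J = 355 - 4 = 351)
W(P) = 1/479
-3129053/(-5008057) + (-1700373 - W(J))/4148858 = -3129053/(-5008057) + (-1700373 - 1*1/479)/4148858 = -3129053*(-1/5008057) + (-1700373 - 1/479)*(1/4148858) = 3129053/5008057 - 814478668/479*1/4148858 = 3129053/5008057 - 407239334/993651491 = 1069710381553985/4976263305062987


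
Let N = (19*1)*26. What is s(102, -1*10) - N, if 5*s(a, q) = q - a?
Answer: -2582/5 ≈ -516.40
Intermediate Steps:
s(a, q) = -a/5 + q/5 (s(a, q) = (q - a)/5 = -a/5 + q/5)
N = 494 (N = 19*26 = 494)
s(102, -1*10) - N = (-⅕*102 + (-1*10)/5) - 1*494 = (-102/5 + (⅕)*(-10)) - 494 = (-102/5 - 2) - 494 = -112/5 - 494 = -2582/5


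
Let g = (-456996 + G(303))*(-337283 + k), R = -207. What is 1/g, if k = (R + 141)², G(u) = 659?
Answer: 1/151926908399 ≈ 6.5821e-12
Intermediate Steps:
k = 4356 (k = (-207 + 141)² = (-66)² = 4356)
g = 151926908399 (g = (-456996 + 659)*(-337283 + 4356) = -456337*(-332927) = 151926908399)
1/g = 1/151926908399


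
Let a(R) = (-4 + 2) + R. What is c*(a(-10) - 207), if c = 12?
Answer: -2628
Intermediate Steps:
a(R) = -2 + R
c*(a(-10) - 207) = 12*((-2 - 10) - 207) = 12*(-12 - 207) = 12*(-219) = -2628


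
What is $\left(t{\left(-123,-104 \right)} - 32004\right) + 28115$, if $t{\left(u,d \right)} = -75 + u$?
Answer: $-4087$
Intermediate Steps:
$\left(t{\left(-123,-104 \right)} - 32004\right) + 28115 = \left(\left(-75 - 123\right) - 32004\right) + 28115 = \left(-198 - 32004\right) + 28115 = -32202 + 28115 = -4087$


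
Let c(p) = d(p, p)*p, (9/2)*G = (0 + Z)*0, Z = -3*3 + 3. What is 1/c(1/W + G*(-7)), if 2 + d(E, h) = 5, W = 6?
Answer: 2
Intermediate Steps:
d(E, h) = 3 (d(E, h) = -2 + 5 = 3)
Z = -6 (Z = -9 + 3 = -6)
G = 0 (G = 2*((0 - 6)*0)/9 = 2*(-6*0)/9 = (2/9)*0 = 0)
c(p) = 3*p
1/c(1/W + G*(-7)) = 1/(3*(1/6 + 0*(-7))) = 1/(3*(1*(1/6) + 0)) = 1/(3*(1/6 + 0)) = 1/(3*(1/6)) = 1/(1/2) = 2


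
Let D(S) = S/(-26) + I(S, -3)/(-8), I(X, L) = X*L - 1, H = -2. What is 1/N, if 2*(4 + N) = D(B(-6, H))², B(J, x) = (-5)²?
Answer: 338/10969 ≈ 0.030814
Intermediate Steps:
I(X, L) = -1 + L*X (I(X, L) = L*X - 1 = -1 + L*X)
B(J, x) = 25
D(S) = ⅛ + 35*S/104 (D(S) = S/(-26) + (-1 - 3*S)/(-8) = S*(-1/26) + (-1 - 3*S)*(-⅛) = -S/26 + (⅛ + 3*S/8) = ⅛ + 35*S/104)
N = 10969/338 (N = -4 + (⅛ + (35/104)*25)²/2 = -4 + (⅛ + 875/104)²/2 = -4 + (111/13)²/2 = -4 + (½)*(12321/169) = -4 + 12321/338 = 10969/338 ≈ 32.453)
1/N = 1/(10969/338) = 338/10969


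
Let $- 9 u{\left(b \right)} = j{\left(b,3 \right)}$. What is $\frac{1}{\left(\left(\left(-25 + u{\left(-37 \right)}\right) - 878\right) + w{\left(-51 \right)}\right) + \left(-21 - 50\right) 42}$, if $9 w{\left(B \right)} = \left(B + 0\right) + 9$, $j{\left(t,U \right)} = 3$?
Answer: $- \frac{1}{3890} \approx -0.00025707$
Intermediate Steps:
$u{\left(b \right)} = - \frac{1}{3}$ ($u{\left(b \right)} = \left(- \frac{1}{9}\right) 3 = - \frac{1}{3}$)
$w{\left(B \right)} = 1 + \frac{B}{9}$ ($w{\left(B \right)} = \frac{\left(B + 0\right) + 9}{9} = \frac{B + 9}{9} = \frac{9 + B}{9} = 1 + \frac{B}{9}$)
$\frac{1}{\left(\left(\left(-25 + u{\left(-37 \right)}\right) - 878\right) + w{\left(-51 \right)}\right) + \left(-21 - 50\right) 42} = \frac{1}{\left(\left(\left(-25 - \frac{1}{3}\right) - 878\right) + \left(1 + \frac{1}{9} \left(-51\right)\right)\right) + \left(-21 - 50\right) 42} = \frac{1}{\left(\left(- \frac{76}{3} - 878\right) + \left(1 - \frac{17}{3}\right)\right) - 2982} = \frac{1}{\left(- \frac{2710}{3} - \frac{14}{3}\right) - 2982} = \frac{1}{-908 - 2982} = \frac{1}{-3890} = - \frac{1}{3890}$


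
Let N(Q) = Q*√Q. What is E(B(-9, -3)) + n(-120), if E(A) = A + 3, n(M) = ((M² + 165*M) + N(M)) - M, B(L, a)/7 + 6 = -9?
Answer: -5382 - 240*I*√30 ≈ -5382.0 - 1314.5*I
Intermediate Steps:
N(Q) = Q^(3/2)
B(L, a) = -105 (B(L, a) = -42 + 7*(-9) = -42 - 63 = -105)
n(M) = M² + M^(3/2) + 164*M (n(M) = ((M² + 165*M) + M^(3/2)) - M = (M² + M^(3/2) + 165*M) - M = M² + M^(3/2) + 164*M)
E(A) = 3 + A
E(B(-9, -3)) + n(-120) = (3 - 105) + ((-120)² + (-120)^(3/2) + 164*(-120)) = -102 + (14400 - 240*I*√30 - 19680) = -102 + (-5280 - 240*I*√30) = -5382 - 240*I*√30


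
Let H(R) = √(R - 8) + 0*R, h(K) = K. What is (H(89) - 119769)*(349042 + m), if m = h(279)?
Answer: -41834682960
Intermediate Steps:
m = 279
H(R) = √(-8 + R) (H(R) = √(-8 + R) + 0 = √(-8 + R))
(H(89) - 119769)*(349042 + m) = (√(-8 + 89) - 119769)*(349042 + 279) = (√81 - 119769)*349321 = (9 - 119769)*349321 = -119760*349321 = -41834682960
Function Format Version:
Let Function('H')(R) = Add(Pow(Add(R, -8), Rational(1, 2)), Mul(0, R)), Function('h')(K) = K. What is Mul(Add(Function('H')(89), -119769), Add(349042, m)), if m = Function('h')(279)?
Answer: -41834682960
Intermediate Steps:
m = 279
Function('H')(R) = Pow(Add(-8, R), Rational(1, 2)) (Function('H')(R) = Add(Pow(Add(-8, R), Rational(1, 2)), 0) = Pow(Add(-8, R), Rational(1, 2)))
Mul(Add(Function('H')(89), -119769), Add(349042, m)) = Mul(Add(Pow(Add(-8, 89), Rational(1, 2)), -119769), Add(349042, 279)) = Mul(Add(Pow(81, Rational(1, 2)), -119769), 349321) = Mul(Add(9, -119769), 349321) = Mul(-119760, 349321) = -41834682960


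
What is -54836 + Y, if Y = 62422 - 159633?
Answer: -152047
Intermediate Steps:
Y = -97211
-54836 + Y = -54836 - 97211 = -152047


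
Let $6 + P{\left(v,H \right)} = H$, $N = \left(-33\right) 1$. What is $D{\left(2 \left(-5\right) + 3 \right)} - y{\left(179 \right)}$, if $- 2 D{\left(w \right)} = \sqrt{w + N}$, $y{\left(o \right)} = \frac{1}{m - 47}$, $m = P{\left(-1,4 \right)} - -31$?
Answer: $\frac{1}{18} - i \sqrt{10} \approx 0.055556 - 3.1623 i$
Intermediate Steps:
$N = -33$
$P{\left(v,H \right)} = -6 + H$
$m = 29$ ($m = \left(-6 + 4\right) - -31 = -2 + 31 = 29$)
$y{\left(o \right)} = - \frac{1}{18}$ ($y{\left(o \right)} = \frac{1}{29 - 47} = \frac{1}{-18} = - \frac{1}{18}$)
$D{\left(w \right)} = - \frac{\sqrt{-33 + w}}{2}$ ($D{\left(w \right)} = - \frac{\sqrt{w - 33}}{2} = - \frac{\sqrt{-33 + w}}{2}$)
$D{\left(2 \left(-5\right) + 3 \right)} - y{\left(179 \right)} = - \frac{\sqrt{-33 + \left(2 \left(-5\right) + 3\right)}}{2} - - \frac{1}{18} = - \frac{\sqrt{-33 + \left(-10 + 3\right)}}{2} + \frac{1}{18} = - \frac{\sqrt{-33 - 7}}{2} + \frac{1}{18} = - \frac{\sqrt{-40}}{2} + \frac{1}{18} = - \frac{2 i \sqrt{10}}{2} + \frac{1}{18} = - i \sqrt{10} + \frac{1}{18} = \frac{1}{18} - i \sqrt{10}$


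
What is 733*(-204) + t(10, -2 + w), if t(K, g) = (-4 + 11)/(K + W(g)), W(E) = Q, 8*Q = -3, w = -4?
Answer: -1644844/11 ≈ -1.4953e+5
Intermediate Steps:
Q = -3/8 (Q = (⅛)*(-3) = -3/8 ≈ -0.37500)
W(E) = -3/8
t(K, g) = 7/(-3/8 + K) (t(K, g) = (-4 + 11)/(K - 3/8) = 7/(-3/8 + K))
733*(-204) + t(10, -2 + w) = 733*(-204) + 56/(-3 + 8*10) = -149532 + 56/(-3 + 80) = -149532 + 56/77 = -149532 + 56*(1/77) = -149532 + 8/11 = -1644844/11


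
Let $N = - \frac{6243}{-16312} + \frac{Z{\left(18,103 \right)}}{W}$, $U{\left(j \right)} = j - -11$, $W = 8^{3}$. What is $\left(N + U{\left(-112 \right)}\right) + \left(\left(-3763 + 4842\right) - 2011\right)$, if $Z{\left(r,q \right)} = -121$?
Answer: $- \frac{1078266111}{1043968} \approx -1032.9$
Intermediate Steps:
$W = 512$
$U{\left(j \right)} = 11 + j$ ($U{\left(j \right)} = j + 11 = 11 + j$)
$N = \frac{152833}{1043968}$ ($N = - \frac{6243}{-16312} - \frac{121}{512} = \left(-6243\right) \left(- \frac{1}{16312}\right) - \frac{121}{512} = \frac{6243}{16312} - \frac{121}{512} = \frac{152833}{1043968} \approx 0.1464$)
$\left(N + U{\left(-112 \right)}\right) + \left(\left(-3763 + 4842\right) - 2011\right) = \left(\frac{152833}{1043968} + \left(11 - 112\right)\right) + \left(\left(-3763 + 4842\right) - 2011\right) = \left(\frac{152833}{1043968} - 101\right) + \left(1079 - 2011\right) = - \frac{105287935}{1043968} - 932 = - \frac{1078266111}{1043968}$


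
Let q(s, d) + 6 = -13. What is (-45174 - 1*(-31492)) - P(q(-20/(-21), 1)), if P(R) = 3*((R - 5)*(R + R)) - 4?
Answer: -16414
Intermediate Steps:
q(s, d) = -19 (q(s, d) = -6 - 13 = -19)
P(R) = -4 + 6*R*(-5 + R) (P(R) = 3*((-5 + R)*(2*R)) - 4 = 3*(2*R*(-5 + R)) - 4 = 6*R*(-5 + R) - 4 = -4 + 6*R*(-5 + R))
(-45174 - 1*(-31492)) - P(q(-20/(-21), 1)) = (-45174 - 1*(-31492)) - (-4 - 30*(-19) + 6*(-19)²) = (-45174 + 31492) - (-4 + 570 + 6*361) = -13682 - (-4 + 570 + 2166) = -13682 - 1*2732 = -13682 - 2732 = -16414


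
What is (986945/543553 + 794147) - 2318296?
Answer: -828454774452/543553 ≈ -1.5241e+6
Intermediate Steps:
(986945/543553 + 794147) - 2318296 = 431661971236/543553 - 2318296 = -828454774452/543553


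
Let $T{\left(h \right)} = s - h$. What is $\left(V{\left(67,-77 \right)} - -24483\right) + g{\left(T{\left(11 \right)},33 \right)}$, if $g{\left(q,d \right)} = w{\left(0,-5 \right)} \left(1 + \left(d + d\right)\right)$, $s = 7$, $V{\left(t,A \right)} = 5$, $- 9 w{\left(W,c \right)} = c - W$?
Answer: $\frac{220727}{9} \approx 24525.0$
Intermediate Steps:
$w{\left(W,c \right)} = - \frac{c}{9} + \frac{W}{9}$ ($w{\left(W,c \right)} = - \frac{c - W}{9} = - \frac{c}{9} + \frac{W}{9}$)
$T{\left(h \right)} = 7 - h$
$g{\left(q,d \right)} = \frac{5}{9} + \frac{10 d}{9}$ ($g{\left(q,d \right)} = \left(\left(- \frac{1}{9}\right) \left(-5\right) + \frac{1}{9} \cdot 0\right) \left(1 + \left(d + d\right)\right) = \left(\frac{5}{9} + 0\right) \left(1 + 2 d\right) = \frac{5 \left(1 + 2 d\right)}{9} = \frac{5}{9} + \frac{10 d}{9}$)
$\left(V{\left(67,-77 \right)} - -24483\right) + g{\left(T{\left(11 \right)},33 \right)} = \left(5 - -24483\right) + \left(\frac{5}{9} + \frac{10}{9} \cdot 33\right) = \left(5 + 24483\right) + \left(\frac{5}{9} + \frac{110}{3}\right) = 24488 + \frac{335}{9} = \frac{220727}{9}$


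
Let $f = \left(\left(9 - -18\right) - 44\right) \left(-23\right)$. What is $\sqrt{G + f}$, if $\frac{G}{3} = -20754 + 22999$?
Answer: $\sqrt{7126} \approx 84.416$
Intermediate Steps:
$f = 391$ ($f = \left(\left(9 + 18\right) - 44\right) \left(-23\right) = \left(27 - 44\right) \left(-23\right) = \left(-17\right) \left(-23\right) = 391$)
$G = 6735$ ($G = 3 \left(-20754 + 22999\right) = 3 \cdot 2245 = 6735$)
$\sqrt{G + f} = \sqrt{6735 + 391} = \sqrt{7126}$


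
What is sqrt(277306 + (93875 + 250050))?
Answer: sqrt(621231) ≈ 788.18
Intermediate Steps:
sqrt(277306 + (93875 + 250050)) = sqrt(277306 + 343925) = sqrt(621231)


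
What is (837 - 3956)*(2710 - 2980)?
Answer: 842130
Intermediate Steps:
(837 - 3956)*(2710 - 2980) = -3119*(-270) = 842130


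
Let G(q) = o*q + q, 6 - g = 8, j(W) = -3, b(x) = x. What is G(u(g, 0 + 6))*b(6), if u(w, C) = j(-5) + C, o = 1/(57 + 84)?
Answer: 852/47 ≈ 18.128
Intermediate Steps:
g = -2 (g = 6 - 1*8 = 6 - 8 = -2)
o = 1/141 ≈ 0.0070922
u(w, C) = -3 + C
G(q) = 142*q/141 (G(q) = q/141 + q = 142*q/141)
G(u(g, 0 + 6))*b(6) = (142*(-3 + (0 + 6))/141)*6 = (142*(-3 + 6)/141)*6 = ((142/141)*3)*6 = (142/47)*6 = 852/47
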